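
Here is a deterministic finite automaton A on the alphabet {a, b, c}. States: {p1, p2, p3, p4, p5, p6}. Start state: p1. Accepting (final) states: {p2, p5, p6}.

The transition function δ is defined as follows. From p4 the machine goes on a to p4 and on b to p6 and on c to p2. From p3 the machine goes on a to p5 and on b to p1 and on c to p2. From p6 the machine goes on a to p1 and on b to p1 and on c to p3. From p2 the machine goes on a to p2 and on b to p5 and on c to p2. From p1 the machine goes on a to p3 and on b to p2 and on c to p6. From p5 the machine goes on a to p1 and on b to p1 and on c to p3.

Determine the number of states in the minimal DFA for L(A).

4

States {p4} cannot be reached from the start state, so discard them.
Initial partition by acceptance: {p2,p5,p6} | {p1,p3}.
On input a, block {p2,p5,p6} splits into {p5,p6} and {p2}.
Split {p1,p3} by δ(·,a) → {p1} and {p3}.
No further refinement is possible. Final partition (4 blocks): {p5,p6} | {p1} | {p2} | {p3}.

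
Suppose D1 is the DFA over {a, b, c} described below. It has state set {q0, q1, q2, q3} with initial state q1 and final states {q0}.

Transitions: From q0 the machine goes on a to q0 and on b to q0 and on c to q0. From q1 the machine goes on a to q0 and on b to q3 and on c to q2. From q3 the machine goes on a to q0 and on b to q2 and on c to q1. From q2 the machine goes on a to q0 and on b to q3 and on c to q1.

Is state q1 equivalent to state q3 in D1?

All states are reachable from the start state.
Initial partition by acceptance: {q0} | {q1,q2,q3}.
The partition is now stable with 2 blocks: {q0} | {q1,q2,q3}.
q1 and q3 lie in the same block of the stable partition, so they are equivalent — no string distinguishes them.

Yes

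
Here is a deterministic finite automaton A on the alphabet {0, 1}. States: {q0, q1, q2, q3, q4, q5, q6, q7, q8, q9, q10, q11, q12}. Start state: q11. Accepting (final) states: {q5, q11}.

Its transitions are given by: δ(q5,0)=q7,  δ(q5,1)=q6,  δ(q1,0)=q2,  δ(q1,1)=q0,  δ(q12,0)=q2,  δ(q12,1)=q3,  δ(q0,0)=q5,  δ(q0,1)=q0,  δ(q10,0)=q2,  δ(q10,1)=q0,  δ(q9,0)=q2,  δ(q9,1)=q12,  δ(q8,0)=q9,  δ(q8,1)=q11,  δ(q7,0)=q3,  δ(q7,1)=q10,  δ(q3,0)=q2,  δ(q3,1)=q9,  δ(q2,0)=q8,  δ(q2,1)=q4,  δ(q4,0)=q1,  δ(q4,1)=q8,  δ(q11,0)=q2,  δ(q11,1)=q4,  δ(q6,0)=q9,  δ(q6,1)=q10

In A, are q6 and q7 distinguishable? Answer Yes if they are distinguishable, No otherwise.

All states are reachable from the start state.
Initial partition by acceptance: {q5,q11} | {q0,q1,q2,q3,q4,q6,q7,q8,q9,q10,q12}.
Split {q0,q1,q2,q3,q4,q6,q7,q8,q9,q10,q12} by δ(·,0) → {q1,q2,q3,q4,q6,q7,q8,q9,q10,q12} and {q0}.
On input 1, block {q1,q2,q3,q4,q6,q7,q8,q9,q10,q12} splits into {q2,q3,q4,q6,q7,q9,q12} and {q1,q10} and {q8}.
Split {q2,q3,q4,q6,q7,q9,q12} by δ(·,0) → {q3,q6,q7,q9,q12} and {q2} and {q4}.
Refine {q5,q11} on symbol 0: members go to different blocks, giving {q5} and {q11}.
Split {q3,q6,q7,q9,q12} by δ(·,0) → {q3,q9,q12} and {q6,q7}.
Stable partition: {q5} | {q3,q9,q12} | {q0} | {q1,q10} | {q8} | {q2} | {q4} | {q11} | {q6,q7} — 9 equivalence classes.
q6 and q7 lie in the same block of the stable partition, so they are equivalent — no string distinguishes them.

No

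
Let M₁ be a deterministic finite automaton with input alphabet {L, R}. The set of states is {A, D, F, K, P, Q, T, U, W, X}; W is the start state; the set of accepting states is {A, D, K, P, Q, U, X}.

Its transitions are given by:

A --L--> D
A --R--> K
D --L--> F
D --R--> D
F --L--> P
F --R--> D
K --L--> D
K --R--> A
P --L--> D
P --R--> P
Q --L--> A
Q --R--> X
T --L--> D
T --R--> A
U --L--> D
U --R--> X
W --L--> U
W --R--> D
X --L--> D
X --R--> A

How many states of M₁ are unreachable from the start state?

2

No path from W leads to Q, T; the other 8 states are all reachable.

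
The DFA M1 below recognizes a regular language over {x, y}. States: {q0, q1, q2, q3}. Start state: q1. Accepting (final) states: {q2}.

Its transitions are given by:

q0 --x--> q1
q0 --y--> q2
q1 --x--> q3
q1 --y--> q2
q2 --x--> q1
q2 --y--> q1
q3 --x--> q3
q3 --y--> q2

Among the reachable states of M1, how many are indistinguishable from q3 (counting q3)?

2

First remove the unreachable states {q0}; 3 states remain.
P0 = {q2} | {q1,q3}.
No further refinement is possible. Final partition (2 blocks): {q2} | {q1,q3}.
State q3 belongs to the block {q1,q3}, which has 2 states.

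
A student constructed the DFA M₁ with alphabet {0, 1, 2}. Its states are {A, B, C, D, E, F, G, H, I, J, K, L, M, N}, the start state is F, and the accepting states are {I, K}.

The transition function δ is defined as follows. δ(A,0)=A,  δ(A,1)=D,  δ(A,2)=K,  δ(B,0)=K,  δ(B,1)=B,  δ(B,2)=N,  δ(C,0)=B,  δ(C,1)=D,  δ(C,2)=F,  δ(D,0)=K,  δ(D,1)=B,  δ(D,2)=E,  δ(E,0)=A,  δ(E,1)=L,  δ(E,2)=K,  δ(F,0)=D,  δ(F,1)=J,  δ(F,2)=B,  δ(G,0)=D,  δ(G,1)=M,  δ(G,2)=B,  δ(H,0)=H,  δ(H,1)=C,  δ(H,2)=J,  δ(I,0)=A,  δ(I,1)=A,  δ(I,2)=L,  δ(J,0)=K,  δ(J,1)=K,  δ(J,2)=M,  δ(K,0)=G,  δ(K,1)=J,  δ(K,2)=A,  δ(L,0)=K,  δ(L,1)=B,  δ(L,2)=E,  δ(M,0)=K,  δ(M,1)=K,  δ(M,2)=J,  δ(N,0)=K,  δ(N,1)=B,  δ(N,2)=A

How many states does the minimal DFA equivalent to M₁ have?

Reachable states from the start: {A,B,D,E,F,G,J,K,L,M,N}. Unreachable: {C,H,I} — drop them.
P0 = {K} | {A,B,D,E,F,G,J,L,M,N}.
Refine {A,B,D,E,F,G,J,L,M,N} on symbol 0: members go to different blocks, giving {B,D,J,L,M,N} and {A,E,F,G}.
On input 1, block {B,D,J,L,M,N} splits into {B,D,L,N} and {J,M}.
On input 2, block {B,D,L,N} splits into {D,L,N} and {B}.
Split {A,E,F,G} by δ(·,0) → {A,E} and {F,G}.
No further refinement is possible. Final partition (6 blocks): {K} | {D,L,N} | {A,E} | {J,M} | {B} | {F,G}.

6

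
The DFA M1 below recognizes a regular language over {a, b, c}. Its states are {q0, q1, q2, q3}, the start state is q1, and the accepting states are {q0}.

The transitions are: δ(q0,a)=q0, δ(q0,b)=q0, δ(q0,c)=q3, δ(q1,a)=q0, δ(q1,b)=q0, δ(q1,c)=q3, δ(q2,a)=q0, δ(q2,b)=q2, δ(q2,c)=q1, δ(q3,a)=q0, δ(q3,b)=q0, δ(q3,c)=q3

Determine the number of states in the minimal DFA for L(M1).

Reachable states from the start: {q0,q1,q3}. Unreachable: {q2} — drop them.
P0 = {q0} | {q1,q3}.
Stable partition: {q0} | {q1,q3} — 2 equivalence classes.

2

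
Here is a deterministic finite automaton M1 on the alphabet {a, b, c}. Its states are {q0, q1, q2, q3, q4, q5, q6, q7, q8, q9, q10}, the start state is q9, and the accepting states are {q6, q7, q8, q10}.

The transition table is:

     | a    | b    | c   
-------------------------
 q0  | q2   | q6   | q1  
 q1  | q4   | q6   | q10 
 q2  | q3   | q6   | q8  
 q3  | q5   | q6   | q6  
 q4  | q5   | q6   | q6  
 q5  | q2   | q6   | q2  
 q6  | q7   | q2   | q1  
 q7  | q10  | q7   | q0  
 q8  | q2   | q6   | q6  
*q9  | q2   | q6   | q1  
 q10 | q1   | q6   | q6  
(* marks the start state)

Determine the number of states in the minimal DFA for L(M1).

P0 = {q6,q7,q8,q10} | {q0,q1,q2,q3,q4,q5,q9}.
Split {q6,q7,q8,q10} by δ(·,a) → {q6,q7} and {q8,q10}.
Refine {q6,q7} on symbol a: members go to different blocks, giving {q6} and {q7}.
On input c, block {q0,q1,q2,q3,q4,q5,q9} splits into {q0,q5,q9} and {q1,q2} and {q3,q4}.
The partition is now stable with 6 blocks: {q6} | {q0,q5,q9} | {q8,q10} | {q7} | {q1,q2} | {q3,q4}.

6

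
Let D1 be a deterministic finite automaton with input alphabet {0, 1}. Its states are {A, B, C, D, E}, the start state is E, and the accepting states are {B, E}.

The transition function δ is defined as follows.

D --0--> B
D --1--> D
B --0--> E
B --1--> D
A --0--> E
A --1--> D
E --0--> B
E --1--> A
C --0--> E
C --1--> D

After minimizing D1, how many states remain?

2

Reachable states from the start: {A,B,D,E}. Unreachable: {C} — drop them.
Initial partition by acceptance: {B,E} | {A,D}.
Stable partition: {B,E} | {A,D} — 2 equivalence classes.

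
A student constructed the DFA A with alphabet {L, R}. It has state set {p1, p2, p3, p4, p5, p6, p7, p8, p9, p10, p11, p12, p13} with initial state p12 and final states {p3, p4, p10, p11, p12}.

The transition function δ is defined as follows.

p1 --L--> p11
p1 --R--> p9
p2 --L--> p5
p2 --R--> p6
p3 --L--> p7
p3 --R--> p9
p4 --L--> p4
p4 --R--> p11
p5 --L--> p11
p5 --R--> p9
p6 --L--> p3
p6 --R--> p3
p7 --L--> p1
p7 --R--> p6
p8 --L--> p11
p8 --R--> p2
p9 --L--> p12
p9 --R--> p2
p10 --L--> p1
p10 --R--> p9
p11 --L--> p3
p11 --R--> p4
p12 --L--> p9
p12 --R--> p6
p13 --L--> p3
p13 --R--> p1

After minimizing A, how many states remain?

8

Reachable states from the start: {p1,p2,p3,p4,p5,p6,p7,p9,p11,p12}. Unreachable: {p8,p10,p13} — drop them.
P0 = {p3,p4,p11,p12} | {p1,p2,p5,p6,p7,p9}.
Refine {p3,p4,p11,p12} on symbol L: members go to different blocks, giving {p3,p12} and {p4,p11}.
Refine {p1,p2,p5,p6,p7,p9} on symbol L: members go to different blocks, giving {p1,p5} and {p2,p7} and {p6,p9}.
Split {p3,p12} by δ(·,L) → {p3} and {p12}.
Refine {p4,p11} on symbol L: members go to different blocks, giving {p4} and {p11}.
On input L, block {p6,p9} splits into {p6} and {p9}.
No further refinement is possible. Final partition (8 blocks): {p3} | {p1,p5} | {p4} | {p2,p7} | {p6} | {p12} | {p11} | {p9}.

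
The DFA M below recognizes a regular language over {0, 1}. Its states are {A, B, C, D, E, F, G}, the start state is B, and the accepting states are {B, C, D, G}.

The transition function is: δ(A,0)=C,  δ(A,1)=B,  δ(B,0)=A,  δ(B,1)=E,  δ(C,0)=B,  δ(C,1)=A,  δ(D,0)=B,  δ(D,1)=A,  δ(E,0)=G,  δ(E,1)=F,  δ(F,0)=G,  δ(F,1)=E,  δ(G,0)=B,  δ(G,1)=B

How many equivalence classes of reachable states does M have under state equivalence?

States {D} cannot be reached from the start state, so discard them.
Start with accepting vs non-accepting: {B,C,G} | {A,E,F}.
Split {B,C,G} by δ(·,0) → {C,G} and {B}.
Split {C,G} by δ(·,1) → {C} and {G}.
Split {A,E,F} by δ(·,0) → {E,F} and {A}.
The partition is now stable with 5 blocks: {C} | {E,F} | {B} | {G} | {A}.

5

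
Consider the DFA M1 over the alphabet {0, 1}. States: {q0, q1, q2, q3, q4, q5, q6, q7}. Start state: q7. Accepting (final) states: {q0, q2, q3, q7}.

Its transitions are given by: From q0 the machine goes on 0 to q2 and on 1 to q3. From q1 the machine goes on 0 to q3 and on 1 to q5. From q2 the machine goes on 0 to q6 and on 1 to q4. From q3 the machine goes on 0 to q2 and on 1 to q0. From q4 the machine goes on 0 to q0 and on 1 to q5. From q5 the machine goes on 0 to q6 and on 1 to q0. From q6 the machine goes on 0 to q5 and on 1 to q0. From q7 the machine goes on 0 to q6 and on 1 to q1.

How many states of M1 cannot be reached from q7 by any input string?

0

Exploring from q7, all states are eventually visited, so none are unreachable.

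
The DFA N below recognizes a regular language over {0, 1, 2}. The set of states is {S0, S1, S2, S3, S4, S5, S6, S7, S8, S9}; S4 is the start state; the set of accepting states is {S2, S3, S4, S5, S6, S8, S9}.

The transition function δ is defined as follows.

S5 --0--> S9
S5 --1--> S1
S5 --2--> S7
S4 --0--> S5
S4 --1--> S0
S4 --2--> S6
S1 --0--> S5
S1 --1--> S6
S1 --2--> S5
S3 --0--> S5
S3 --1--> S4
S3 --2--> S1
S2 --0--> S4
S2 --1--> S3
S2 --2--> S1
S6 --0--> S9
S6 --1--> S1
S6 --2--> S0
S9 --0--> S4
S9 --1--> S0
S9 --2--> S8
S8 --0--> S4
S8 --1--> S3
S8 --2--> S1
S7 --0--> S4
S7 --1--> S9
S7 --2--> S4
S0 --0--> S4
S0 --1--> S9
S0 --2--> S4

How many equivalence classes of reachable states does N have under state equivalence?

7

First remove the unreachable states {S2}; 9 states remain.
Initial partition by acceptance: {S3,S4,S5,S6,S8,S9} | {S0,S1,S7}.
Refine {S3,S4,S5,S6,S8,S9} on symbol 1: members go to different blocks, giving {S4,S5,S6,S9} and {S3,S8}.
Refine {S4,S5,S6,S9} on symbol 2: members go to different blocks, giving {S5,S6} and {S4} and {S9}.
Split {S0,S1,S7} by δ(·,0) → {S0,S7} and {S1}.
Split {S3,S8} by δ(·,0) → {S3} and {S8}.
No further refinement is possible. Final partition (7 blocks): {S5,S6} | {S0,S7} | {S3} | {S4} | {S9} | {S1} | {S8}.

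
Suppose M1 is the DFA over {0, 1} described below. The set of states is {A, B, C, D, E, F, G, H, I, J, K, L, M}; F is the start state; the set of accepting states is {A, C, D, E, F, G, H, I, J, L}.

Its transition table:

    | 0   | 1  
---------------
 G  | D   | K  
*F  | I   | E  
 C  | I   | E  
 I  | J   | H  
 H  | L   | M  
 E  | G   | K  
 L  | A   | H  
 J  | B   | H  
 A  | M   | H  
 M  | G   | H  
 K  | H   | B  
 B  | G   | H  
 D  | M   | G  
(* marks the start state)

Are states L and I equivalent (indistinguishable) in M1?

Yes

Reachable states from the start: {A,B,D,E,F,G,H,I,J,K,L,M}. Unreachable: {C} — drop them.
P0 = {A,D,E,F,G,H,I,J,L} | {B,K,M}.
Split {A,D,E,F,G,H,I,J,L} by δ(·,0) → {E,F,G,H,I,L} and {A,D,J}.
On input 0, block {E,F,G,H,I,L} splits into {E,F,H} and {G,I,L}.
On input 1, block {E,F,H} splits into {E,H} and {F}.
Refine {B,K,M} on symbol 0: members go to different blocks, giving {B,M} and {K}.
Refine {E,H} on symbol 1: members go to different blocks, giving {E} and {H}.
Refine {A,D,J} on symbol 1: members go to different blocks, giving {A,J} and {D}.
On input 0, block {G,I,L} splits into {I,L} and {G}.
Stable partition: {E} | {B,M} | {A,J} | {I,L} | {F} | {K} | {H} | {D} | {G} — 9 equivalence classes.
L and I lie in the same block of the stable partition, so they are equivalent — no string distinguishes them.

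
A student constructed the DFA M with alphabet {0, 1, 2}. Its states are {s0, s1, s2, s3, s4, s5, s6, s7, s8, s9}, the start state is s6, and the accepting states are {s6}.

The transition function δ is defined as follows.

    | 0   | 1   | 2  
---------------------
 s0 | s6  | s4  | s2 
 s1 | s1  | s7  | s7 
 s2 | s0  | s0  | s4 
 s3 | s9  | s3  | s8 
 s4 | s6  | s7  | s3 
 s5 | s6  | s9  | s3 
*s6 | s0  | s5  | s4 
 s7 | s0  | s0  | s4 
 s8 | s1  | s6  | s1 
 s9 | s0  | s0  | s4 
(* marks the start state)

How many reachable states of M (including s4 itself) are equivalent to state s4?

2

All states are reachable from the start state.
Initial partition by acceptance: {s6} | {s0,s1,s2,s3,s4,s5,s7,s8,s9}.
Split {s0,s1,s2,s3,s4,s5,s7,s8,s9} by δ(·,0) → {s1,s2,s3,s7,s8,s9} and {s0,s4,s5}.
Refine {s1,s2,s3,s7,s8,s9} on symbol 0: members go to different blocks, giving {s1,s3,s8} and {s2,s7,s9}.
Split {s1,s3,s8} by δ(·,0) → {s1,s8} and {s3}.
Refine {s1,s8} on symbol 1: members go to different blocks, giving {s1} and {s8}.
Refine {s0,s4,s5} on symbol 1: members go to different blocks, giving {s4,s5} and {s0}.
Stable partition: {s6} | {s1} | {s4,s5} | {s2,s7,s9} | {s3} | {s8} | {s0} — 7 equivalence classes.
State s4 belongs to the block {s4,s5}, which has 2 states.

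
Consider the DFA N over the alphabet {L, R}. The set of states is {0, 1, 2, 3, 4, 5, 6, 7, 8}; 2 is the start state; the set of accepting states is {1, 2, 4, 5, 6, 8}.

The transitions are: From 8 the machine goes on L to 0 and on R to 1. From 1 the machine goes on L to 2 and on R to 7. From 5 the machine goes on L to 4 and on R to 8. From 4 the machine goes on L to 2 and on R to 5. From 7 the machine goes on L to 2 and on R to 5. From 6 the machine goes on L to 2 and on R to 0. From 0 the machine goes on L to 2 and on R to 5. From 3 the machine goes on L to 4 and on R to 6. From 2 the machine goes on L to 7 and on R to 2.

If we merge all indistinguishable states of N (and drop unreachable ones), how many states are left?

6

First remove the unreachable states {3,6}; 7 states remain.
P0 = {1,2,4,5,8} | {0,7}.
Refine {1,2,4,5,8} on symbol L: members go to different blocks, giving {1,4,5} and {2,8}.
On input L, block {1,4,5} splits into {1,4} and {5}.
Refine {1,4} on symbol R: members go to different blocks, giving {1} and {4}.
On input R, block {2,8} splits into {2} and {8}.
No further refinement is possible. Final partition (6 blocks): {1} | {0,7} | {2} | {5} | {4} | {8}.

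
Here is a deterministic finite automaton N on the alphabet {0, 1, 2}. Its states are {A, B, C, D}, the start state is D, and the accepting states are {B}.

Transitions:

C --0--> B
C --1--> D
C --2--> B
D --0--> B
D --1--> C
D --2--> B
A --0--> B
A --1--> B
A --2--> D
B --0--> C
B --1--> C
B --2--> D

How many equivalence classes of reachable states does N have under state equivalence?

2

First remove the unreachable states {A}; 3 states remain.
P0 = {B} | {C,D}.
No further refinement is possible. Final partition (2 blocks): {B} | {C,D}.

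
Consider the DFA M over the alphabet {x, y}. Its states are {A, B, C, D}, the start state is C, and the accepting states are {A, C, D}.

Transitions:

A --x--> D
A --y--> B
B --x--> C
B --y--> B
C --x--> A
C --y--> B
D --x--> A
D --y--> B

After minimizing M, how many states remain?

All states are reachable from the start state.
P0 = {A,C,D} | {B}.
No further refinement is possible. Final partition (2 blocks): {A,C,D} | {B}.

2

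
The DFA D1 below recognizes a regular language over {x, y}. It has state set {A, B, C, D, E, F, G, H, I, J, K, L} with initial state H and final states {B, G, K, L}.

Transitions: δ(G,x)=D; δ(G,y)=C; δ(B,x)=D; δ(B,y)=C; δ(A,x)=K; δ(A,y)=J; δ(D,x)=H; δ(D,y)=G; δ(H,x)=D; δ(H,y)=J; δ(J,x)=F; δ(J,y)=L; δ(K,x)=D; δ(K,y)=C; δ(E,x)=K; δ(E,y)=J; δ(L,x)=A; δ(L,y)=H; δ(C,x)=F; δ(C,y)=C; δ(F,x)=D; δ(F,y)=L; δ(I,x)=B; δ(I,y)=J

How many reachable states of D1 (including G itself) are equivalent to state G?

2

States {B,E,I} cannot be reached from the start state, so discard them.
Start with accepting vs non-accepting: {G,K,L} | {A,C,D,F,H,J}.
Refine {A,C,D,F,H,J} on symbol x: members go to different blocks, giving {C,D,F,H,J} and {A}.
On input x, block {G,K,L} splits into {G,K} and {L}.
Split {C,D,F,H,J} by δ(·,y) → {C,H} and {F,J} and {D}.
On input x, block {C,H} splits into {C} and {H}.
Split {F,J} by δ(·,x) → {F} and {J}.
Stable partition: {G,K} | {C} | {A} | {L} | {F} | {D} | {H} | {J} — 8 equivalence classes.
State G belongs to the block {G,K}, which has 2 states.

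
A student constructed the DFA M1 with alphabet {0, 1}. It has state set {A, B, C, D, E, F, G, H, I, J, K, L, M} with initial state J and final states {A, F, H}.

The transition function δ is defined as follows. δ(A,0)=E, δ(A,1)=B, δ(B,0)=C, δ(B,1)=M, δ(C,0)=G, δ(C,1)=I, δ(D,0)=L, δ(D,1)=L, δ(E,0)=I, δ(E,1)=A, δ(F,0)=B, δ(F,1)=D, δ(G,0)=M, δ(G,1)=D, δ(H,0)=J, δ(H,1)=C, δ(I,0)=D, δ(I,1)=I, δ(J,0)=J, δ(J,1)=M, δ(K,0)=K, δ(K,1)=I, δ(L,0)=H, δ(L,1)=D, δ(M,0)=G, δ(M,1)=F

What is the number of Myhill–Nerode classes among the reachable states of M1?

10

First remove the unreachable states {A,E,K}; 10 states remain.
Initial partition by acceptance: {F,H} | {B,C,D,G,I,J,L,M}.
Refine {B,C,D,G,I,J,L,M} on symbol 0: members go to different blocks, giving {B,C,D,G,I,J,M} and {L}.
On input 0, block {B,C,D,G,I,J,M} splits into {B,C,G,I,J,M} and {D}.
On input 1, block {F,H} splits into {F} and {H}.
On input 0, block {B,C,G,I,J,M} splits into {B,C,G,J,M} and {I}.
Split {B,C,G,J,M} by δ(·,1) → {B,J} and {C} and {G} and {M}.
Refine {B,J} on symbol 0: members go to different blocks, giving {B} and {J}.
Stable partition: {F} | {B} | {L} | {D} | {H} | {I} | {C} | {G} | {M} | {J} — 10 equivalence classes.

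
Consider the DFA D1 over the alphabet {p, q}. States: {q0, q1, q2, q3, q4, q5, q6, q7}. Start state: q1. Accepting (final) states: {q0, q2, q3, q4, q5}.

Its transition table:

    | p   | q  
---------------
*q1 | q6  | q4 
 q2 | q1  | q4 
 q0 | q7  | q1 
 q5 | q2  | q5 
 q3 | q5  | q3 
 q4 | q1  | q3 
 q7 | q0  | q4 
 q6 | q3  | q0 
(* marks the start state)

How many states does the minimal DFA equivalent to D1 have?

Every state is reachable, so we keep all 8.
Initial partition by acceptance: {q0,q2,q3,q4,q5} | {q1,q6,q7}.
Split {q0,q2,q3,q4,q5} by δ(·,p) → {q0,q2,q4} and {q3,q5}.
On input q, block {q0,q2,q4} splits into {q0} and {q2} and {q4}.
Split {q1,q6,q7} by δ(·,p) → {q1} and {q6} and {q7}.
On input p, block {q3,q5} splits into {q3} and {q5}.
No further refinement is possible. Final partition (8 blocks): {q0} | {q1} | {q3} | {q2} | {q4} | {q6} | {q7} | {q5}.

8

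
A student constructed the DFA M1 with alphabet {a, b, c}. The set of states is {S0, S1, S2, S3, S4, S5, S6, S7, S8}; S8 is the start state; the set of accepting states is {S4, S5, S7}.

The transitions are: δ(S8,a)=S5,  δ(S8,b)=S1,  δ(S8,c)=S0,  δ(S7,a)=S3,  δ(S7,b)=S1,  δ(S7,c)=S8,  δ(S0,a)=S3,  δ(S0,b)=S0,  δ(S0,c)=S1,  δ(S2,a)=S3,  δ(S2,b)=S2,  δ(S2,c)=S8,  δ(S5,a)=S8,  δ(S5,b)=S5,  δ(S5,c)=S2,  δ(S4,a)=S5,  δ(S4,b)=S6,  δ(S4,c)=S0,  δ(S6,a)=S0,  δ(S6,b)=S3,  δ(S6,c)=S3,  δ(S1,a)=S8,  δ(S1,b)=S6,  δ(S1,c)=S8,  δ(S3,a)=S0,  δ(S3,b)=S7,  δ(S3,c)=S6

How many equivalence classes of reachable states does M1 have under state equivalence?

8

First remove the unreachable states {S4}; 8 states remain.
P0 = {S5,S7} | {S0,S1,S2,S3,S6,S8}.
Split {S5,S7} by δ(·,b) → {S5} and {S7}.
On input a, block {S0,S1,S2,S3,S6,S8} splits into {S0,S1,S2,S3,S6} and {S8}.
Split {S0,S1,S2,S3,S6} by δ(·,a) → {S0,S2,S3,S6} and {S1}.
Refine {S0,S2,S3,S6} on symbol b: members go to different blocks, giving {S0,S2,S6} and {S3}.
Split {S0,S2,S6} by δ(·,a) → {S0,S2} and {S6}.
Refine {S0,S2} on symbol c: members go to different blocks, giving {S0} and {S2}.
The partition is now stable with 8 blocks: {S5} | {S0} | {S7} | {S8} | {S1} | {S3} | {S6} | {S2}.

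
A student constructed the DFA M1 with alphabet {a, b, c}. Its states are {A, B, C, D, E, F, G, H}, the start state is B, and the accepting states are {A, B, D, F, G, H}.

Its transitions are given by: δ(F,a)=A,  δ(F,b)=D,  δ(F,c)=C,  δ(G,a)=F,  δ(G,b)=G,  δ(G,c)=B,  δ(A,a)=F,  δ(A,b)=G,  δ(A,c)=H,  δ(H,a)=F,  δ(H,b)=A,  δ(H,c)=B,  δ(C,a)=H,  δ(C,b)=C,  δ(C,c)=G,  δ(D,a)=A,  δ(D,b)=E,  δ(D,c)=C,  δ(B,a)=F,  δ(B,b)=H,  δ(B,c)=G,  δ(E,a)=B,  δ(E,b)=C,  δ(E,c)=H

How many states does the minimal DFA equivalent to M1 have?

All states are reachable from the start state.
Start with accepting vs non-accepting: {A,B,D,F,G,H} | {C,E}.
Refine {A,B,D,F,G,H} on symbol b: members go to different blocks, giving {A,B,F,G,H} and {D}.
Refine {A,B,F,G,H} on symbol b: members go to different blocks, giving {A,B,G,H} and {F}.
Stable partition: {A,B,G,H} | {C,E} | {D} | {F} — 4 equivalence classes.

4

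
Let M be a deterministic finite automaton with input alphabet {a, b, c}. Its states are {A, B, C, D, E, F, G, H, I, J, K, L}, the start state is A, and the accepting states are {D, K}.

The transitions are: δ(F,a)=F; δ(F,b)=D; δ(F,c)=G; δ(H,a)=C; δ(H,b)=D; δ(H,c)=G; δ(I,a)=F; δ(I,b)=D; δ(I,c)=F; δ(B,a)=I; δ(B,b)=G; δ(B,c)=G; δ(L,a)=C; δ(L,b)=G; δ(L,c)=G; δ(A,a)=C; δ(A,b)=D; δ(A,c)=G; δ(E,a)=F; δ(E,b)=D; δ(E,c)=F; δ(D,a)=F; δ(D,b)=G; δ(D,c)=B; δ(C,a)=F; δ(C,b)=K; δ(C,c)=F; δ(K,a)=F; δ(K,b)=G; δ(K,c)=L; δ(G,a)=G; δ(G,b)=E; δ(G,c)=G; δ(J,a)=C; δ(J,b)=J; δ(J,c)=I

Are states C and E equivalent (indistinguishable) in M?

Reachable states from the start: {A,B,C,D,E,F,G,I,K,L}. Unreachable: {H,J} — drop them.
Start with accepting vs non-accepting: {D,K} | {A,B,C,E,F,G,I,L}.
Split {A,B,C,E,F,G,I,L} by δ(·,b) → {A,C,E,F,I} and {B,G,L}.
Split {A,C,E,F,I} by δ(·,c) → {C,E,I} and {A,F}.
Refine {B,G,L} on symbol a: members go to different blocks, giving {B,L} and {G}.
Split {A,F} by δ(·,a) → {A} and {F}.
Stable partition: {D,K} | {C,E,I} | {B,L} | {A} | {G} | {F} — 6 equivalence classes.
C and E lie in the same block of the stable partition, so they are equivalent — no string distinguishes them.

Yes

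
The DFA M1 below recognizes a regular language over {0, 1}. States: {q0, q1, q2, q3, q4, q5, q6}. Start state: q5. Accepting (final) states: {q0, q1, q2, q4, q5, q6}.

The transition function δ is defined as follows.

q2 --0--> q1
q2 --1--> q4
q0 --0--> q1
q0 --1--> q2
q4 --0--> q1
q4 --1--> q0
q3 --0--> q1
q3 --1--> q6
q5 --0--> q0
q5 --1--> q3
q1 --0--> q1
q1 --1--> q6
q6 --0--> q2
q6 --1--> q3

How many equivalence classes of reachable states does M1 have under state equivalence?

4

All states are reachable from the start state.
Start with accepting vs non-accepting: {q0,q1,q2,q4,q5,q6} | {q3}.
Refine {q0,q1,q2,q4,q5,q6} on symbol 1: members go to different blocks, giving {q0,q1,q2,q4} and {q5,q6}.
On input 1, block {q0,q1,q2,q4} splits into {q0,q2,q4} and {q1}.
Stable partition: {q0,q2,q4} | {q3} | {q5,q6} | {q1} — 4 equivalence classes.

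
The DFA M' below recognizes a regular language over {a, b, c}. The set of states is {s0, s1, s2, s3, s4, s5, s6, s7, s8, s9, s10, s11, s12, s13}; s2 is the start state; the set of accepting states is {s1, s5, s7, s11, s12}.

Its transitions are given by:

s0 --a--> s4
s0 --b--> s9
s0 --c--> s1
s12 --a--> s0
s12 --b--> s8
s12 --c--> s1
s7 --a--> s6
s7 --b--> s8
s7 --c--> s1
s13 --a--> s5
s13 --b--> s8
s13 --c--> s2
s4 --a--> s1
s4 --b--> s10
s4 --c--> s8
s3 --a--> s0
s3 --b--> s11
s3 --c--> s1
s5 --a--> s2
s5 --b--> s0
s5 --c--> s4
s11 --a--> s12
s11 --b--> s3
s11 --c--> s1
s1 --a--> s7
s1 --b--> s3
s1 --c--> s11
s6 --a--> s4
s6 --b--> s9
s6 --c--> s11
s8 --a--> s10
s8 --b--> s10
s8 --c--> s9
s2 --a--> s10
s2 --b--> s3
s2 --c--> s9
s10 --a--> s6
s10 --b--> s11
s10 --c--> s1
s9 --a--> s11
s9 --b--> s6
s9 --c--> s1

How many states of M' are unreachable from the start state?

2

No path from s2 leads to s5, s13; the other 12 states are all reachable.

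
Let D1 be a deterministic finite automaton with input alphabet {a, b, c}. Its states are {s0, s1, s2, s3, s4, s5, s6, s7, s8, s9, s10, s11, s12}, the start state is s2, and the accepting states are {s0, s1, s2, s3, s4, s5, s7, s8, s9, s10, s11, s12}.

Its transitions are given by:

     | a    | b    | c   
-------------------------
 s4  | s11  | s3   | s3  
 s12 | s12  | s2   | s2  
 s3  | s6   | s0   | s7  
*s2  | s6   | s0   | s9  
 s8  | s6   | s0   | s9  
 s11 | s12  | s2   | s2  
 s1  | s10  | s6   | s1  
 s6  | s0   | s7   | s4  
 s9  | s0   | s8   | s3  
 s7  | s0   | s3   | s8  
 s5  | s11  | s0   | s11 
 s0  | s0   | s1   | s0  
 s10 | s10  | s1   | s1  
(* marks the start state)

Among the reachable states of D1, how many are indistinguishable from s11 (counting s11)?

3

First remove the unreachable states {s5}; 12 states remain.
Start with accepting vs non-accepting: {s0,s1,s2,s3,s4,s7,s8,s9,s10,s11,s12} | {s6}.
Refine {s0,s1,s2,s3,s4,s7,s8,s9,s10,s11,s12} on symbol a: members go to different blocks, giving {s0,s1,s4,s7,s9,s10,s11,s12} and {s2,s3,s8}.
On input b, block {s0,s1,s4,s7,s9,s10,s11,s12} splits into {s4,s7,s9,s11,s12} and {s0,s10} and {s1}.
Split {s4,s7,s9,s11,s12} by δ(·,a) → {s4,s11,s12} and {s7,s9}.
Refine {s0,s10} on symbol c: members go to different blocks, giving {s0} and {s10}.
Stable partition: {s4,s11,s12} | {s6} | {s2,s3,s8} | {s0} | {s1} | {s7,s9} | {s10} — 7 equivalence classes.
State s11 belongs to the block {s4,s11,s12}, which has 3 states.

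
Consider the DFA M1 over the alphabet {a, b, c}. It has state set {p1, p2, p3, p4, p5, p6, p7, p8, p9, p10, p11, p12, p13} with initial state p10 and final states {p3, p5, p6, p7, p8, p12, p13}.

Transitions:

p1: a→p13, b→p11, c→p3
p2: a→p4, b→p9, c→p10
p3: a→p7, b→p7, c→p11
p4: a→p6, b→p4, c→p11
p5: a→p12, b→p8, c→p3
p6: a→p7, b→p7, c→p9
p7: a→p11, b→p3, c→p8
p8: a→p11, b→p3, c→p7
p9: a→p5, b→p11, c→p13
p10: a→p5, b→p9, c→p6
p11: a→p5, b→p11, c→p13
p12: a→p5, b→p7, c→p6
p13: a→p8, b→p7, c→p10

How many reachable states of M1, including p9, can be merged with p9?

3

States {p1,p2,p4} cannot be reached from the start state, so discard them.
Initial partition by acceptance: {p3,p5,p6,p7,p8,p12,p13} | {p9,p10,p11}.
Split {p3,p5,p6,p7,p8,p12,p13} by δ(·,a) → {p3,p5,p6,p12,p13} and {p7,p8}.
Refine {p3,p5,p6,p12,p13} on symbol a: members go to different blocks, giving {p3,p6,p13} and {p5,p12}.
Stable partition: {p3,p6,p13} | {p9,p10,p11} | {p7,p8} | {p5,p12} — 4 equivalence classes.
The equivalence class containing p9 is {p9,p10,p11}, of size 3.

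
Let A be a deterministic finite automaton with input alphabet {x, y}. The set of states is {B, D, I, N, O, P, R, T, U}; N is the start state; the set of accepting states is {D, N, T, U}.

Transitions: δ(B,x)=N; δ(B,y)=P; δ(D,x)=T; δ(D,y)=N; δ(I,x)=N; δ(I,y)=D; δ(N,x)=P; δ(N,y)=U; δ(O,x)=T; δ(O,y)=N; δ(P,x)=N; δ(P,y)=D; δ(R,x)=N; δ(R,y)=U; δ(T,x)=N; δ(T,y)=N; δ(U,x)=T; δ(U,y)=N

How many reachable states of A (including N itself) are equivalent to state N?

Reachable states from the start: {D,N,P,T,U}. Unreachable: {B,I,O,R} — drop them.
Initial partition by acceptance: {D,N,T,U} | {P}.
Split {D,N,T,U} by δ(·,x) → {D,T,U} and {N}.
On input x, block {D,T,U} splits into {D,U} and {T}.
No further refinement is possible. Final partition (4 blocks): {D,U} | {P} | {N} | {T}.
State N belongs to the block {N}, which has 1 states.

1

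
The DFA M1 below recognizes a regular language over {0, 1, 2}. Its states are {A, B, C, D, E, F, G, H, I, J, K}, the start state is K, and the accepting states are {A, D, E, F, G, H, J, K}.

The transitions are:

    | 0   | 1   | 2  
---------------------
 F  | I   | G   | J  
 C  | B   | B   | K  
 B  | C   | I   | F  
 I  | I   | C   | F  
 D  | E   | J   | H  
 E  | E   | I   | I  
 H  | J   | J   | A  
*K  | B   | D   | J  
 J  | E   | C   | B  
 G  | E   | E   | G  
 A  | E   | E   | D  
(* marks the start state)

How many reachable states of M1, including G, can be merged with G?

4

Start with accepting vs non-accepting: {A,D,E,F,G,H,J,K} | {B,C,I}.
On input 0, block {A,D,E,F,G,H,J,K} splits into {A,D,E,G,H,J} and {F,K}.
Split {A,D,E,G,H,J} by δ(·,1) → {A,D,G,H} and {E,J}.
Stable partition: {A,D,G,H} | {B,C,I} | {F,K} | {E,J} — 4 equivalence classes.
The equivalence class containing G is {A,D,G,H}, of size 4.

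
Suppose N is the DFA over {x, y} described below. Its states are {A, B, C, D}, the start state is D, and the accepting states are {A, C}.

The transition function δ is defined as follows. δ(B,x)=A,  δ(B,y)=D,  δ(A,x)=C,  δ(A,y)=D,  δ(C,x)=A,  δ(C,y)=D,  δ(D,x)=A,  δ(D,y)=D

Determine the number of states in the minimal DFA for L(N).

2

First remove the unreachable states {B}; 3 states remain.
Start with accepting vs non-accepting: {A,C} | {D}.
The partition is now stable with 2 blocks: {A,C} | {D}.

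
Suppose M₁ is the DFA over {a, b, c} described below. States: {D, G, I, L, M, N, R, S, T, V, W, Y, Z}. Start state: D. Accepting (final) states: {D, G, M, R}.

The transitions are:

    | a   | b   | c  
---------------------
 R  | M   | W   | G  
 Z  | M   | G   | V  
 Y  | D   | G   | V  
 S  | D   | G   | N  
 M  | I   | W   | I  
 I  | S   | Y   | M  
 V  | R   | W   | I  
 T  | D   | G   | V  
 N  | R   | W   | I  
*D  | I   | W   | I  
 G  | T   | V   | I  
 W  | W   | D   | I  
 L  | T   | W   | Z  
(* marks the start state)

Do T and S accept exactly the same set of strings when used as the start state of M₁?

First remove the unreachable states {L,Z}; 11 states remain.
Start with accepting vs non-accepting: {D,G,M,R} | {I,N,S,T,V,W,Y}.
Refine {D,G,M,R} on symbol a: members go to different blocks, giving {D,G,M} and {R}.
Split {I,N,S,T,V,W,Y} by δ(·,a) → {S,T,Y} and {I,W} and {N,V}.
Refine {D,G,M} on symbol a: members go to different blocks, giving {D,M} and {G}.
Refine {I,W} on symbol a: members go to different blocks, giving {I} and {W}.
The partition is now stable with 7 blocks: {D,M} | {S,T,Y} | {R} | {I} | {N,V} | {G} | {W}.
T and S lie in the same block of the stable partition, so they are equivalent — no string distinguishes them.

Yes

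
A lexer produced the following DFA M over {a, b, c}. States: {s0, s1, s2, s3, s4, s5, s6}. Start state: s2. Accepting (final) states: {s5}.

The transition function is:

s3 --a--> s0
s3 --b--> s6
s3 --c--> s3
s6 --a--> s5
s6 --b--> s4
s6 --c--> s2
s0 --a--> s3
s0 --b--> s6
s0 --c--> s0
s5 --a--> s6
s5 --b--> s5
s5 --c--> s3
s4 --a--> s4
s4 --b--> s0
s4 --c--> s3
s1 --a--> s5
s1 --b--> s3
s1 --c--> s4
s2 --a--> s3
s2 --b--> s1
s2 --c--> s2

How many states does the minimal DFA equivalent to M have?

Initial partition by acceptance: {s5} | {s0,s1,s2,s3,s4,s6}.
On input a, block {s0,s1,s2,s3,s4,s6} splits into {s0,s2,s3,s4} and {s1,s6}.
Refine {s0,s2,s3,s4} on symbol b: members go to different blocks, giving {s0,s2,s3} and {s4}.
Refine {s1,s6} on symbol b: members go to different blocks, giving {s1} and {s6}.
Refine {s0,s2,s3} on symbol b: members go to different blocks, giving {s0,s3} and {s2}.
The partition is now stable with 6 blocks: {s5} | {s0,s3} | {s1} | {s4} | {s6} | {s2}.

6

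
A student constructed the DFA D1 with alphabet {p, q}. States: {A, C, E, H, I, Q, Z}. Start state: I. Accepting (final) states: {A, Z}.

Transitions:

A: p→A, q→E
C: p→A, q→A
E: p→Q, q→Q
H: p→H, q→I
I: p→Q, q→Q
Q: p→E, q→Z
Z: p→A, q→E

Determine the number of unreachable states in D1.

No path from I leads to C, H; the other 5 states are all reachable.

2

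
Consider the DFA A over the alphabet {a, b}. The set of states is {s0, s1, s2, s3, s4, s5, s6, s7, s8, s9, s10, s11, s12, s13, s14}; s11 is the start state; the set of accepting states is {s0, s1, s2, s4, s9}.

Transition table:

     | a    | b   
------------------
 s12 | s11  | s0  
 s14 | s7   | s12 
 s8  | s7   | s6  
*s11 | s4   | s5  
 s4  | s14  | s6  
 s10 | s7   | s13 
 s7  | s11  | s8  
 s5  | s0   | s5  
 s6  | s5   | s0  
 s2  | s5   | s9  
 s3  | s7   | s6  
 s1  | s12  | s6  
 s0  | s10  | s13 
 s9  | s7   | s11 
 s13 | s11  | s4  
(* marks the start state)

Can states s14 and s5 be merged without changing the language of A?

States {s1,s2,s3,s9} cannot be reached from the start state, so discard them.
P0 = {s0,s4} | {s5,s6,s7,s8,s10,s11,s12,s13,s14}.
Refine {s5,s6,s7,s8,s10,s11,s12,s13,s14} on symbol a: members go to different blocks, giving {s6,s7,s8,s10,s12,s13,s14} and {s5,s11}.
On input a, block {s6,s7,s8,s10,s12,s13,s14} splits into {s6,s7,s12,s13} and {s8,s10,s14}.
Refine {s6,s7,s12,s13} on symbol b: members go to different blocks, giving {s6,s12,s13} and {s7}.
Stable partition: {s0,s4} | {s6,s12,s13} | {s5,s11} | {s8,s10,s14} | {s7} — 5 equivalence classes.
s14 and s5 end up in different blocks, so they are distinguishable. For instance, the string 'a' is accepted from only s5.

No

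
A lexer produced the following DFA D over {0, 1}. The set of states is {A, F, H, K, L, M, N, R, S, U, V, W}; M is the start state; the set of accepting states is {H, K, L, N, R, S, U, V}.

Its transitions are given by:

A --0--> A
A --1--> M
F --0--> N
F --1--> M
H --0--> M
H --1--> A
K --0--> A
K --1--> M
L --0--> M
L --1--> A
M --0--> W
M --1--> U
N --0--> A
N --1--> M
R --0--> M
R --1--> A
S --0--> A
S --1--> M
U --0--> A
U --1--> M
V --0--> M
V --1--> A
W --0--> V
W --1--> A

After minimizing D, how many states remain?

5

States {F,H,K,L,N,R,S} cannot be reached from the start state, so discard them.
Initial partition by acceptance: {U,V} | {A,M,W}.
Refine {A,M,W} on symbol 0: members go to different blocks, giving {A,M} and {W}.
On input 0, block {A,M} splits into {M} and {A}.
Refine {U,V} on symbol 0: members go to different blocks, giving {V} and {U}.
Stable partition: {V} | {M} | {W} | {A} | {U} — 5 equivalence classes.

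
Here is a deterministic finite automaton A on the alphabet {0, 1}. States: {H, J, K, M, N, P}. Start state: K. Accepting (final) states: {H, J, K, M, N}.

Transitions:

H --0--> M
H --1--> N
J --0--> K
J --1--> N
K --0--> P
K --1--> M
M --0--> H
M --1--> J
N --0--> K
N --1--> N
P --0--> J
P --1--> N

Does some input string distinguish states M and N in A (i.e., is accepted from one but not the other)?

Every state is reachable, so we keep all 6.
Start with accepting vs non-accepting: {H,J,K,M,N} | {P}.
Refine {H,J,K,M,N} on symbol 0: members go to different blocks, giving {H,J,M,N} and {K}.
Refine {H,J,M,N} on symbol 0: members go to different blocks, giving {H,M} and {J,N}.
The partition is now stable with 4 blocks: {H,M} | {P} | {K} | {J,N}.
M and N end up in different blocks, so they are distinguishable. For instance, the string '00' is accepted from only M.

Yes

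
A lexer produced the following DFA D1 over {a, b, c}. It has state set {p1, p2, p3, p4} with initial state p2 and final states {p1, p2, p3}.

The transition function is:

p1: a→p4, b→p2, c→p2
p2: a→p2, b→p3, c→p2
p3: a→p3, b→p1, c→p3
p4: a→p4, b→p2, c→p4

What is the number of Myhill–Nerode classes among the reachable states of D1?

Every state is reachable, so we keep all 4.
P0 = {p1,p2,p3} | {p4}.
On input a, block {p1,p2,p3} splits into {p2,p3} and {p1}.
On input b, block {p2,p3} splits into {p2} and {p3}.
The partition is now stable with 4 blocks: {p2} | {p4} | {p1} | {p3}.

4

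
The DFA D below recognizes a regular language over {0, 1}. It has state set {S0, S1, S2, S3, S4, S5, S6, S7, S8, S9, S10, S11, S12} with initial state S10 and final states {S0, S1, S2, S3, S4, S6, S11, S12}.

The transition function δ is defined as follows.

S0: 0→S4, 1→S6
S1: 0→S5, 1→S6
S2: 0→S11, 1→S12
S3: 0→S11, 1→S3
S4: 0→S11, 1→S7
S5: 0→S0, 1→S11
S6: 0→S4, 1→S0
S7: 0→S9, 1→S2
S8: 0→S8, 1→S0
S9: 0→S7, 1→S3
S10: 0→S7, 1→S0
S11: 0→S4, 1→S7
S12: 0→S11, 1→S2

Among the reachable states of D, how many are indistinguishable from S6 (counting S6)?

5

First remove the unreachable states {S1,S5,S8}; 10 states remain.
P0 = {S0,S2,S3,S4,S6,S11,S12} | {S7,S9,S10}.
Split {S0,S2,S3,S4,S6,S11,S12} by δ(·,1) → {S0,S2,S3,S6,S12} and {S4,S11}.
No further refinement is possible. Final partition (3 blocks): {S0,S2,S3,S6,S12} | {S7,S9,S10} | {S4,S11}.
The equivalence class containing S6 is {S0,S2,S3,S6,S12}, of size 5.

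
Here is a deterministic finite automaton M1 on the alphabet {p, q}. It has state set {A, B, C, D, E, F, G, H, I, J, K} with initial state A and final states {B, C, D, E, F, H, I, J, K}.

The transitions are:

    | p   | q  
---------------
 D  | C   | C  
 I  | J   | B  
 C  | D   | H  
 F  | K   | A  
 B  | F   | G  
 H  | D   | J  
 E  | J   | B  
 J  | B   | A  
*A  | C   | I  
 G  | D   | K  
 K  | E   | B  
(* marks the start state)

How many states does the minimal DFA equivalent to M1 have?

Initial partition by acceptance: {B,C,D,E,F,H,I,J,K} | {A,G}.
Split {B,C,D,E,F,H,I,J,K} by δ(·,q) → {C,D,E,H,I,K} and {B,F,J}.
Refine {C,D,E,H,I,K} on symbol p: members go to different blocks, giving {C,D,H,K} and {E,I}.
On input p, block {C,D,H,K} splits into {C,D,H} and {K}.
On input q, block {C,D,H} splits into {C,D} and {H}.
Refine {C,D} on symbol q: members go to different blocks, giving {C} and {D}.
Split {A,G} by δ(·,p) → {A} and {G}.
On input p, block {B,F,J} splits into {B,J} and {F}.
Split {B,J} by δ(·,p) → {B} and {J}.
No further refinement is possible. Final partition (10 blocks): {C} | {A} | {B} | {E,I} | {K} | {H} | {D} | {G} | {F} | {J}.

10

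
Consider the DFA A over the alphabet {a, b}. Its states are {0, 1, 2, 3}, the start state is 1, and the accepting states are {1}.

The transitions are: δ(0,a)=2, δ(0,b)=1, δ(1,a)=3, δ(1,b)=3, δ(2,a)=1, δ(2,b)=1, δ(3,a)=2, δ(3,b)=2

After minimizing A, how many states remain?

Reachable states from the start: {1,2,3}. Unreachable: {0} — drop them.
P0 = {1} | {2,3}.
On input a, block {2,3} splits into {2} and {3}.
Stable partition: {1} | {2} | {3} — 3 equivalence classes.

3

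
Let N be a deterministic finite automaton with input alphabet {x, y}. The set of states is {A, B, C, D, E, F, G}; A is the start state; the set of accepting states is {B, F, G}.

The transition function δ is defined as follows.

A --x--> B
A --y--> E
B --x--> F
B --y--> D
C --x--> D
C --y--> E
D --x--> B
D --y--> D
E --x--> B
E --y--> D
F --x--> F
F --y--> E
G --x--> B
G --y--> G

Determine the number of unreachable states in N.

No path from A leads to C, G; the other 5 states are all reachable.

2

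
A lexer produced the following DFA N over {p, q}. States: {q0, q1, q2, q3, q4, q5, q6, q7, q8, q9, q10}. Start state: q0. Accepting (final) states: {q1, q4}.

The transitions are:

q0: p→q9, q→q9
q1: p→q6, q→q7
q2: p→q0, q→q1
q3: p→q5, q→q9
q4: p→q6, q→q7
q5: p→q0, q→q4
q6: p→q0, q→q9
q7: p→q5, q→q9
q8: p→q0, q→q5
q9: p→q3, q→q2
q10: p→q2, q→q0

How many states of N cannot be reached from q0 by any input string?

BFS from q0 reaches {q0, q1, q2, q3, q4, q5, q6, q7, q9}; the 2 state(s) q8, q10 are never visited.

2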